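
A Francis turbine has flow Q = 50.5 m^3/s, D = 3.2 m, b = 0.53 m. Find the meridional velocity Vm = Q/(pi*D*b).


Vm = 50.5 / (pi * 3.2 * 0.53) = 9.4780 m/s


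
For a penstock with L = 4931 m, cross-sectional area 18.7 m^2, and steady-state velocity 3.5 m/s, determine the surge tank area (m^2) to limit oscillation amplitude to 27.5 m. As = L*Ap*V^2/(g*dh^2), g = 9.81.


As = 4931 * 18.7 * 3.5^2 / (9.81 * 27.5^2) = 152.2574 m^2


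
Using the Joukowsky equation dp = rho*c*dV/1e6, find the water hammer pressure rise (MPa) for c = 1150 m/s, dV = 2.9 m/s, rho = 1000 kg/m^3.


dp = 1000 * 1150 * 2.9 / 1e6 = 3.3350 MPa


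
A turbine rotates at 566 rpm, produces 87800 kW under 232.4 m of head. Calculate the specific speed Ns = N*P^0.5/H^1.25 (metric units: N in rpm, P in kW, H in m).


Ns = 566 * 87800^0.5 / 232.4^1.25 = 184.8283


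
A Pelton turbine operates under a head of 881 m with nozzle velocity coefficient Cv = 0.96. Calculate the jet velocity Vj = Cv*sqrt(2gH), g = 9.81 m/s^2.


Vj = 0.96 * sqrt(2*9.81*881) = 126.2143 m/s


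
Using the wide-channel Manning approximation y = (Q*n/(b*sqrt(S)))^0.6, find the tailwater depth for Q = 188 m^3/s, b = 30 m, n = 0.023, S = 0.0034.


y = (188 * 0.023 / (30 * 0.0034^0.5))^0.6 = 1.7211 m


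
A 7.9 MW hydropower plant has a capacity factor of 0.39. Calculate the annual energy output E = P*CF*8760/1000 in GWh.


E = 7.9 * 0.39 * 8760 / 1000 = 26.9896 GWh


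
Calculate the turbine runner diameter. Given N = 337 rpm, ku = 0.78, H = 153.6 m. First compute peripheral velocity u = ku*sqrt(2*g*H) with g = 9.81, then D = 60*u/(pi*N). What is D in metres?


u = 0.78 * sqrt(2*9.81*153.6) = 42.8193 m/s
D = 60 * 42.8193 / (pi * 337) = 2.4267 m


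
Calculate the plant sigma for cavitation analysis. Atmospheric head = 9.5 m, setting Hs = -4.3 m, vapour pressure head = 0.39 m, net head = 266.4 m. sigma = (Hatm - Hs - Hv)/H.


sigma = (9.5 - (-4.3) - 0.39) / 266.4 = 0.0503


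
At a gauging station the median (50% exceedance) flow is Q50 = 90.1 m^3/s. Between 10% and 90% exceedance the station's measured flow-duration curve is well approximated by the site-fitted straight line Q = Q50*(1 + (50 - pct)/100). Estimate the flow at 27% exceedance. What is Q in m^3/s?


Q = 90.1 * (1 + (50 - 27)/100) = 110.8230 m^3/s


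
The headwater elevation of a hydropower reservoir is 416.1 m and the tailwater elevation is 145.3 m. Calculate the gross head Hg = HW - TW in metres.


Hg = 416.1 - 145.3 = 270.8000 m


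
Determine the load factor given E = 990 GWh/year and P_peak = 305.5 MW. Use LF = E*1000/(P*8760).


LF = 990 * 1000 / (305.5 * 8760) = 0.3699


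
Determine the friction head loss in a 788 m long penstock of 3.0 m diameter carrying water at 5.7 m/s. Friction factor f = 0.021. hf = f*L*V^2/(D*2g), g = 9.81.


hf = 0.021 * 788 * 5.7^2 / (3.0 * 2 * 9.81) = 9.1343 m


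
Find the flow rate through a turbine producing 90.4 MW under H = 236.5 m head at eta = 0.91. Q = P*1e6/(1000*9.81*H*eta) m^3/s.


Q = 90.4 * 1e6 / (1000 * 9.81 * 236.5 * 0.91) = 42.8181 m^3/s


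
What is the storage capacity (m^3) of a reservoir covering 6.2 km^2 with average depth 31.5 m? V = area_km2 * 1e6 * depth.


V = 6.2 * 1e6 * 31.5 = 1.9530e+08 m^3


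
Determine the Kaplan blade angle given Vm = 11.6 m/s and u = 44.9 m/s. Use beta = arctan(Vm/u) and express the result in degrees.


beta = arctan(11.6 / 44.9) = 14.4857 degrees


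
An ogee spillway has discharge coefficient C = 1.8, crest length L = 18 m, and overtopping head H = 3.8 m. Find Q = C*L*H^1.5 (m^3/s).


Q = 1.8 * 18 * 3.8^1.5 = 240.0051 m^3/s


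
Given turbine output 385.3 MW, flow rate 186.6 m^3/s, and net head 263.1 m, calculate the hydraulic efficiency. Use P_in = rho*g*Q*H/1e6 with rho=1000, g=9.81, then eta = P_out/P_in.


P_in = 1000 * 9.81 * 186.6 * 263.1 / 1e6 = 481.6167 MW
eta = 385.3 / 481.6167 = 0.8000


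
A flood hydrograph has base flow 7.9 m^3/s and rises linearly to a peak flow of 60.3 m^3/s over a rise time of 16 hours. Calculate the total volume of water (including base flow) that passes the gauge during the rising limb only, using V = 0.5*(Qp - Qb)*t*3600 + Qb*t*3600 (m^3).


V = 0.5*(60.3 - 7.9)*16*3600 + 7.9*16*3600 = 1.9642e+06 m^3


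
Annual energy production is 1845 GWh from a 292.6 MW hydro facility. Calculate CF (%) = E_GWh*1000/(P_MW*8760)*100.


CF = 1845 * 1000 / (292.6 * 8760) * 100 = 71.9810 %


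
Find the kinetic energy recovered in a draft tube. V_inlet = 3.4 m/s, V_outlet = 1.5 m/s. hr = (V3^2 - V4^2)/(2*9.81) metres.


hr = (3.4^2 - 1.5^2) / (2*9.81) = 0.4745 m


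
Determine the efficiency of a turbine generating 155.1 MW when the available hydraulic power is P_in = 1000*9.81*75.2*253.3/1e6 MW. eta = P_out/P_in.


P_in = 1000 * 9.81 * 75.2 * 253.3 / 1e6 = 186.8624 MW
eta = 155.1 / 186.8624 = 0.8300


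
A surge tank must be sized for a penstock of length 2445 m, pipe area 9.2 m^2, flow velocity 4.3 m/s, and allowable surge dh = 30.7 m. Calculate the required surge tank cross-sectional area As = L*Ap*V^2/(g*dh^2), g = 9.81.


As = 2445 * 9.2 * 4.3^2 / (9.81 * 30.7^2) = 44.9840 m^2


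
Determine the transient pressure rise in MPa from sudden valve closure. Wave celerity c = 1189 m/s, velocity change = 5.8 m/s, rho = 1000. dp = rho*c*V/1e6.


dp = 1000 * 1189 * 5.8 / 1e6 = 6.8962 MPa


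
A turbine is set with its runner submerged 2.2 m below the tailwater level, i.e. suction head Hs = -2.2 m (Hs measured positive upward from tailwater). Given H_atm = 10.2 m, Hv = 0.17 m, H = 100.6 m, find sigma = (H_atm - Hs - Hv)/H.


sigma = (10.2 - (-2.2) - 0.17) / 100.6 = 0.1216


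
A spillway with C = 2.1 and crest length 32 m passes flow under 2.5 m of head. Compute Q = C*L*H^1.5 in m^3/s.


Q = 2.1 * 32 * 2.5^1.5 = 265.6313 m^3/s


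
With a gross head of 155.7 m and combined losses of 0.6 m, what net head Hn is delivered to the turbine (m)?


Hn = 155.7 - 0.6 = 155.1000 m


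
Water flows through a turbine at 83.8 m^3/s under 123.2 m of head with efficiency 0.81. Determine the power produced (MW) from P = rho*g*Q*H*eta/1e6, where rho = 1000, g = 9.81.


P = 1000 * 9.81 * 83.8 * 123.2 * 0.81 / 1e6 = 82.0368 MW


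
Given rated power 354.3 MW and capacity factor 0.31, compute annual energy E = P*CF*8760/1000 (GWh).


E = 354.3 * 0.31 * 8760 / 1000 = 962.1371 GWh


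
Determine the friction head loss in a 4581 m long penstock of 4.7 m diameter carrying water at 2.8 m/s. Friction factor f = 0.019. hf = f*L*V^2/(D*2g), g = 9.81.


hf = 0.019 * 4581 * 2.8^2 / (4.7 * 2 * 9.81) = 7.4000 m


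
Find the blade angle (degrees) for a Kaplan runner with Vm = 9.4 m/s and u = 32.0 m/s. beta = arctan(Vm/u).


beta = arctan(9.4 / 32.0) = 16.3702 degrees


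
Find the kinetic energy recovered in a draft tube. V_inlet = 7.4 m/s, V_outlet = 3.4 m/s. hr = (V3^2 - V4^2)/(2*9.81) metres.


hr = (7.4^2 - 3.4^2) / (2*9.81) = 2.2018 m


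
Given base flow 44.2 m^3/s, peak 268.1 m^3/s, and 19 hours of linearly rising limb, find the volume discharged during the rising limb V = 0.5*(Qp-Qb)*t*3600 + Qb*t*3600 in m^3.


V = 0.5*(268.1 - 44.2)*19*3600 + 44.2*19*3600 = 1.0681e+07 m^3


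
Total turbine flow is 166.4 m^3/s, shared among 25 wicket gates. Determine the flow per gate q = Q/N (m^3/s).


q = 166.4 / 25 = 6.6560 m^3/s


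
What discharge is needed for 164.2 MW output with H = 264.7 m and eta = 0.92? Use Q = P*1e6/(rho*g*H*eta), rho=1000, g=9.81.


Q = 164.2 * 1e6 / (1000 * 9.81 * 264.7 * 0.92) = 68.7325 m^3/s


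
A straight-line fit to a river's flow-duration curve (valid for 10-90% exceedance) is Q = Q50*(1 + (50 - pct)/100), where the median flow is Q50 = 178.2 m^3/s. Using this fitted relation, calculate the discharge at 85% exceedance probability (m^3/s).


Q = 178.2 * (1 + (50 - 85)/100) = 115.8300 m^3/s


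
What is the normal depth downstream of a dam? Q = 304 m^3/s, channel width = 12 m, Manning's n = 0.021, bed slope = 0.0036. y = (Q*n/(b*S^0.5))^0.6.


y = (304 * 0.021 / (12 * 0.0036^0.5))^0.6 = 3.7039 m


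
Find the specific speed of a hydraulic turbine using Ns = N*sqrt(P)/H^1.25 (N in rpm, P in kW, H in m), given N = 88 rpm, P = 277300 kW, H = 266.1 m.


Ns = 88 * 277300^0.5 / 266.1^1.25 = 43.1173


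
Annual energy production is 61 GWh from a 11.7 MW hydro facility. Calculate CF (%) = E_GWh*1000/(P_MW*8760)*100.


CF = 61 * 1000 / (11.7 * 8760) * 100 = 59.5168 %


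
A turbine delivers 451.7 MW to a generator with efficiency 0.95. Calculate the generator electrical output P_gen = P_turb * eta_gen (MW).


P_gen = 451.7 * 0.95 = 429.1150 MW


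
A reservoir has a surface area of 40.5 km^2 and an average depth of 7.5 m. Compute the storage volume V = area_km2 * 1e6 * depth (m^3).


V = 40.5 * 1e6 * 7.5 = 3.0375e+08 m^3


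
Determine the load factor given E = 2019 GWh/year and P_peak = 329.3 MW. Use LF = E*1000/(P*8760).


LF = 2019 * 1000 / (329.3 * 8760) = 0.6999


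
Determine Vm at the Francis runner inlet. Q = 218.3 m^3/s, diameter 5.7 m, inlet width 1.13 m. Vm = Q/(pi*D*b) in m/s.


Vm = 218.3 / (pi * 5.7 * 1.13) = 10.7882 m/s


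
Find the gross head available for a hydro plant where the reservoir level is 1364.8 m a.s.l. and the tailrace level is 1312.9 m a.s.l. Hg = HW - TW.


Hg = 1364.8 - 1312.9 = 51.9000 m


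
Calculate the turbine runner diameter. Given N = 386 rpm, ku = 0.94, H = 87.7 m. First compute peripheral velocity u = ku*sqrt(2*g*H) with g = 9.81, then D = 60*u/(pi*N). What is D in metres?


u = 0.94 * sqrt(2*9.81*87.7) = 38.9921 m/s
D = 60 * 38.9921 / (pi * 386) = 1.9293 m


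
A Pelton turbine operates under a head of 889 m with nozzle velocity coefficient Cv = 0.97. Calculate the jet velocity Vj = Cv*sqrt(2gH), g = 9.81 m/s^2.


Vj = 0.97 * sqrt(2*9.81*889) = 128.1068 m/s


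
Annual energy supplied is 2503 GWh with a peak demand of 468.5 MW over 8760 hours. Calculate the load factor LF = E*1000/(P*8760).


LF = 2503 * 1000 / (468.5 * 8760) = 0.6099


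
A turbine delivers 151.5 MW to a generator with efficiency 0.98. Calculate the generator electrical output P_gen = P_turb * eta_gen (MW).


P_gen = 151.5 * 0.98 = 148.4700 MW


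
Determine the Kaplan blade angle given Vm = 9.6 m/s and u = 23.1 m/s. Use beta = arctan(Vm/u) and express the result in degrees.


beta = arctan(9.6 / 23.1) = 22.5670 degrees


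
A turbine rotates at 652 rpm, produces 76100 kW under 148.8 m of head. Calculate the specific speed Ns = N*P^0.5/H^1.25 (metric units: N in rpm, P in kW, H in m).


Ns = 652 * 76100^0.5 / 148.8^1.25 = 346.0878


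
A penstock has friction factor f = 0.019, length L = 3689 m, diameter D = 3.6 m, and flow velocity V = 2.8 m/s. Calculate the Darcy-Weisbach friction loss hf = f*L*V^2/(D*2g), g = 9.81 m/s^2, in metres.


hf = 0.019 * 3689 * 2.8^2 / (3.6 * 2 * 9.81) = 7.7800 m


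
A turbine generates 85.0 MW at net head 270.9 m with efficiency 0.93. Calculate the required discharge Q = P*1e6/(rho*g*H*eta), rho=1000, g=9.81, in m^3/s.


Q = 85.0 * 1e6 / (1000 * 9.81 * 270.9 * 0.93) = 34.3920 m^3/s


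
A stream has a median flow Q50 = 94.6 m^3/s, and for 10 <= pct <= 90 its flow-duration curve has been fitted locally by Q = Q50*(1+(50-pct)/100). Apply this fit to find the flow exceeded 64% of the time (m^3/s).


Q = 94.6 * (1 + (50 - 64)/100) = 81.3560 m^3/s


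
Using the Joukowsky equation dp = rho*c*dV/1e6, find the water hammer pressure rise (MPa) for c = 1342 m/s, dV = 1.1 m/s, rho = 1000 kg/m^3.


dp = 1000 * 1342 * 1.1 / 1e6 = 1.4762 MPa


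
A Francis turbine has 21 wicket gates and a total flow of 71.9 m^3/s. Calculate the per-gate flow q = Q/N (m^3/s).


q = 71.9 / 21 = 3.4238 m^3/s


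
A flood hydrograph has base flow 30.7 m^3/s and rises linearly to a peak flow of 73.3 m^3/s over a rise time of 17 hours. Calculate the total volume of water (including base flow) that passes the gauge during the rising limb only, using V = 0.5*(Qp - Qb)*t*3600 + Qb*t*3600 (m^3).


V = 0.5*(73.3 - 30.7)*17*3600 + 30.7*17*3600 = 3.1824e+06 m^3


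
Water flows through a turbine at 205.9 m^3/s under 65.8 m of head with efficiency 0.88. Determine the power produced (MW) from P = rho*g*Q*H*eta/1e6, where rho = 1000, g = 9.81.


P = 1000 * 9.81 * 205.9 * 65.8 * 0.88 / 1e6 = 116.9591 MW


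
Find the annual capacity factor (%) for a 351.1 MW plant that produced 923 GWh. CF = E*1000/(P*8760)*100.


CF = 923 * 1000 / (351.1 * 8760) * 100 = 30.0101 %


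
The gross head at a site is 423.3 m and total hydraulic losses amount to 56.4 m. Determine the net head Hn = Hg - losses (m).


Hn = 423.3 - 56.4 = 366.9000 m


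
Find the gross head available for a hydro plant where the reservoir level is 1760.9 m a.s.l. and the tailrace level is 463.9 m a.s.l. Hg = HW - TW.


Hg = 1760.9 - 463.9 = 1297.0000 m


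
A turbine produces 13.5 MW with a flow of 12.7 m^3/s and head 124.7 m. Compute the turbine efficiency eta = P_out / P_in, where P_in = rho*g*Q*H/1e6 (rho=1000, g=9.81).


P_in = 1000 * 9.81 * 12.7 * 124.7 / 1e6 = 15.5360 MW
eta = 13.5 / 15.5360 = 0.8689


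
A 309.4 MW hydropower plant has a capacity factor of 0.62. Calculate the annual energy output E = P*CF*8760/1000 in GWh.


E = 309.4 * 0.62 * 8760 / 1000 = 1680.4133 GWh


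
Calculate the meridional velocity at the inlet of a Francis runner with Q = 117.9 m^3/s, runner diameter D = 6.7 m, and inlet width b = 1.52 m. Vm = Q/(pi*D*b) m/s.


Vm = 117.9 / (pi * 6.7 * 1.52) = 3.6851 m/s


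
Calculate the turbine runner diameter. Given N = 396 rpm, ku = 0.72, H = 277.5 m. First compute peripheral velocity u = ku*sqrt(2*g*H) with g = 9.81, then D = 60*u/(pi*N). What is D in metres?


u = 0.72 * sqrt(2*9.81*277.5) = 53.1268 m/s
D = 60 * 53.1268 / (pi * 396) = 2.5622 m


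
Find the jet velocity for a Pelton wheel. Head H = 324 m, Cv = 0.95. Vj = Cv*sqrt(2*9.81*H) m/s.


Vj = 0.95 * sqrt(2*9.81*324) = 75.7435 m/s


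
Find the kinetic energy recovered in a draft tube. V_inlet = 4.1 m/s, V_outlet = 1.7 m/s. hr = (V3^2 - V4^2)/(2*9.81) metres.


hr = (4.1^2 - 1.7^2) / (2*9.81) = 0.7095 m


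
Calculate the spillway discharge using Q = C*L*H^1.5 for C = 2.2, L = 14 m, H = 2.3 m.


Q = 2.2 * 14 * 2.3^1.5 = 107.4342 m^3/s


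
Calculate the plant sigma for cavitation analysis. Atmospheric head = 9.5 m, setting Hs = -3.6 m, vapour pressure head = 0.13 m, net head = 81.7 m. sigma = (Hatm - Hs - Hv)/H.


sigma = (9.5 - (-3.6) - 0.13) / 81.7 = 0.1588


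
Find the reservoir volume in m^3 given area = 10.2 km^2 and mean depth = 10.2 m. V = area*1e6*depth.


V = 10.2 * 1e6 * 10.2 = 1.0404e+08 m^3


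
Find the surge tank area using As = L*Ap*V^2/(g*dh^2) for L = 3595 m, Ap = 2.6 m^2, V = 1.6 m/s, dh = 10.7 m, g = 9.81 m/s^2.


As = 3595 * 2.6 * 1.6^2 / (9.81 * 10.7^2) = 21.3047 m^2


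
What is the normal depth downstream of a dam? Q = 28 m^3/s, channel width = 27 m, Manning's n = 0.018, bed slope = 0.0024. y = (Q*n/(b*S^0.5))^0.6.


y = (28 * 0.018 / (27 * 0.0024^0.5))^0.6 = 0.5605 m


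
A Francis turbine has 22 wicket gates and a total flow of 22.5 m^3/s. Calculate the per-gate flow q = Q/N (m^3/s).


q = 22.5 / 22 = 1.0227 m^3/s


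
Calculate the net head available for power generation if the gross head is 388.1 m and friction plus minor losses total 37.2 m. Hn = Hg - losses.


Hn = 388.1 - 37.2 = 350.9000 m


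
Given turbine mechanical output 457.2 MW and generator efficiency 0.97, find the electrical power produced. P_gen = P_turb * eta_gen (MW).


P_gen = 457.2 * 0.97 = 443.4840 MW


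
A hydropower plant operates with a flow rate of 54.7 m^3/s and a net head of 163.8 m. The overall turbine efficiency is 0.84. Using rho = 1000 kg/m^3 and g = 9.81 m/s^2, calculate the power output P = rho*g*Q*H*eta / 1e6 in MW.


P = 1000 * 9.81 * 54.7 * 163.8 * 0.84 / 1e6 = 73.8328 MW


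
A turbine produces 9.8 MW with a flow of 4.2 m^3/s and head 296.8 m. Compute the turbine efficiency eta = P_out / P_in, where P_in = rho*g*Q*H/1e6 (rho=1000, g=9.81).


P_in = 1000 * 9.81 * 4.2 * 296.8 / 1e6 = 12.2288 MW
eta = 9.8 / 12.2288 = 0.8014


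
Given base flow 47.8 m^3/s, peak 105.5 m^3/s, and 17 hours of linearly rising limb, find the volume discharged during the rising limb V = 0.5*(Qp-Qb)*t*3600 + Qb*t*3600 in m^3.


V = 0.5*(105.5 - 47.8)*17*3600 + 47.8*17*3600 = 4.6910e+06 m^3


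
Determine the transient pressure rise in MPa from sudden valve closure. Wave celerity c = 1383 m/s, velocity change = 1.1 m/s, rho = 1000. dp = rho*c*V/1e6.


dp = 1000 * 1383 * 1.1 / 1e6 = 1.5213 MPa


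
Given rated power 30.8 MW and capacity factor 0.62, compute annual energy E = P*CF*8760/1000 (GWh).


E = 30.8 * 0.62 * 8760 / 1000 = 167.2810 GWh


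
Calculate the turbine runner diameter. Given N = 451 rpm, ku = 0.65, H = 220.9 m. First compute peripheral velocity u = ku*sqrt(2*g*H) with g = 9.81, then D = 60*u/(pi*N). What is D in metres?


u = 0.65 * sqrt(2*9.81*220.9) = 42.7918 m/s
D = 60 * 42.7918 / (pi * 451) = 1.8121 m


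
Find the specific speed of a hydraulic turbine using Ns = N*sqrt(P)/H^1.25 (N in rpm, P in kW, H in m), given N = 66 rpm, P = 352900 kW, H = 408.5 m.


Ns = 66 * 352900^0.5 / 408.5^1.25 = 21.3491


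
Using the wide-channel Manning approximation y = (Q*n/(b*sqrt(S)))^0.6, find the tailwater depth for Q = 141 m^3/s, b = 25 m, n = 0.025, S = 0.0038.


y = (141 * 0.025 / (25 * 0.0038^0.5))^0.6 = 1.6428 m


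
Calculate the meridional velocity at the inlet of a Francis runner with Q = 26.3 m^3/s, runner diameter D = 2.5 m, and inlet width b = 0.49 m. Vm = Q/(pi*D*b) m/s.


Vm = 26.3 / (pi * 2.5 * 0.49) = 6.8339 m/s


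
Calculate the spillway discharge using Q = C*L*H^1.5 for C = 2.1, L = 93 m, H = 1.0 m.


Q = 2.1 * 93 * 1.0^1.5 = 195.3000 m^3/s


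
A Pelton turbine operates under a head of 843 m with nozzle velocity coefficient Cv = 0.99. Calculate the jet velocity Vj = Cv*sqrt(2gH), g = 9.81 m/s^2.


Vj = 0.99 * sqrt(2*9.81*843) = 127.3205 m/s


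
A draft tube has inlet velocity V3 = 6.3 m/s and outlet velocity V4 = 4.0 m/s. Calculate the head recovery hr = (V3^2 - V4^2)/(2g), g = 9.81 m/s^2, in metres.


hr = (6.3^2 - 4.0^2) / (2*9.81) = 1.2074 m


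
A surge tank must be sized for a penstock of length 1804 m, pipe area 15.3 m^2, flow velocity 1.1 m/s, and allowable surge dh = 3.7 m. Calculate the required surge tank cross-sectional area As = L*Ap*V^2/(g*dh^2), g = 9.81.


As = 1804 * 15.3 * 1.1^2 / (9.81 * 3.7^2) = 248.6800 m^2


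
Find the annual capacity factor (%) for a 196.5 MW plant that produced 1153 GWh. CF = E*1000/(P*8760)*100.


CF = 1153 * 1000 / (196.5 * 8760) * 100 = 66.9827 %


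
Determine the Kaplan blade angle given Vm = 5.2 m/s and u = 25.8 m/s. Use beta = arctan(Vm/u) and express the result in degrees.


beta = arctan(5.2 / 25.8) = 11.3953 degrees


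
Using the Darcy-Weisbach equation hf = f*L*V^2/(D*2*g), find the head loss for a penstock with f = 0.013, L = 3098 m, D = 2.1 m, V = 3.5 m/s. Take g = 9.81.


hf = 0.013 * 3098 * 3.5^2 / (2.1 * 2 * 9.81) = 11.9741 m


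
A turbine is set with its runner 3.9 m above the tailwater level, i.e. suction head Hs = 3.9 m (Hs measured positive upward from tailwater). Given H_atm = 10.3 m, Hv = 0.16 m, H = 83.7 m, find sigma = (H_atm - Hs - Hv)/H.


sigma = (10.3 - 3.9 - 0.16) / 83.7 = 0.0746


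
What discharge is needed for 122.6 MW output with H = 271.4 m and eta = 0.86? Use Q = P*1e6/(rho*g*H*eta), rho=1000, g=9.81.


Q = 122.6 * 1e6 / (1000 * 9.81 * 271.4 * 0.86) = 53.5443 m^3/s


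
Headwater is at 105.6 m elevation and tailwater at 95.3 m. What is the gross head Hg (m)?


Hg = 105.6 - 95.3 = 10.3000 m


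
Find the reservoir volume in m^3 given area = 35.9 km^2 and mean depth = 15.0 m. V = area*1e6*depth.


V = 35.9 * 1e6 * 15.0 = 5.3850e+08 m^3


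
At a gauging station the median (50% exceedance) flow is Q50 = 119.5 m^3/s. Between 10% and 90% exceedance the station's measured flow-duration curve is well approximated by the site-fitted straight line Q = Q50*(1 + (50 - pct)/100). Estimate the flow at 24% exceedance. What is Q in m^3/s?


Q = 119.5 * (1 + (50 - 24)/100) = 150.5700 m^3/s


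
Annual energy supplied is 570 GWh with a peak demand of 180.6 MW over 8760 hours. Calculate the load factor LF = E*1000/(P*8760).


LF = 570 * 1000 / (180.6 * 8760) = 0.3603


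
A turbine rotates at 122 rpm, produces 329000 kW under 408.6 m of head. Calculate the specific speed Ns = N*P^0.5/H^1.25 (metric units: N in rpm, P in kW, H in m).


Ns = 122 * 329000^0.5 / 408.6^1.25 = 38.0921


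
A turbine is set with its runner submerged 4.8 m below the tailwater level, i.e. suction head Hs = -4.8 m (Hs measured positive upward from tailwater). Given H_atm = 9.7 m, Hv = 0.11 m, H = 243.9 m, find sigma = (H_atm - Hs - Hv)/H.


sigma = (9.7 - (-4.8) - 0.11) / 243.9 = 0.0590


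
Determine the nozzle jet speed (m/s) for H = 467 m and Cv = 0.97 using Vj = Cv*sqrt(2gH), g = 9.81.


Vj = 0.97 * sqrt(2*9.81*467) = 92.8495 m/s


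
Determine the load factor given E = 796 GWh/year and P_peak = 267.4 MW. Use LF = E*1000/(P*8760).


LF = 796 * 1000 / (267.4 * 8760) = 0.3398


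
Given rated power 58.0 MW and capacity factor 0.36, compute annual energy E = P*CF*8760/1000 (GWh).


E = 58.0 * 0.36 * 8760 / 1000 = 182.9088 GWh


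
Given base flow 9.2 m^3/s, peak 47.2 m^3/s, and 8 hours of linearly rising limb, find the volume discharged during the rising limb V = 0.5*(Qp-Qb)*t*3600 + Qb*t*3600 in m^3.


V = 0.5*(47.2 - 9.2)*8*3600 + 9.2*8*3600 = 812160.0000 m^3


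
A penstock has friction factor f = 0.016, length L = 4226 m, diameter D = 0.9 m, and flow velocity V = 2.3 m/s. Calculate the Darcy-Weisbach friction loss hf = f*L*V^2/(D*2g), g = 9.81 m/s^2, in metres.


hf = 0.016 * 4226 * 2.3^2 / (0.9 * 2 * 9.81) = 20.2565 m


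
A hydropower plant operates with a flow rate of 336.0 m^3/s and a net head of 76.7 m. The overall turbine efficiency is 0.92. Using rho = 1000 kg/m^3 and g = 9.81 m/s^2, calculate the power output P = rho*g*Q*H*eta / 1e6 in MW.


P = 1000 * 9.81 * 336.0 * 76.7 * 0.92 / 1e6 = 232.5902 MW


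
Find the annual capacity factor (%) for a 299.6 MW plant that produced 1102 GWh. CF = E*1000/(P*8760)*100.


CF = 1102 * 1000 / (299.6 * 8760) * 100 = 41.9890 %


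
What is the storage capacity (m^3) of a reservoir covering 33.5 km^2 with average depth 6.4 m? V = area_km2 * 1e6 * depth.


V = 33.5 * 1e6 * 6.4 = 2.1440e+08 m^3


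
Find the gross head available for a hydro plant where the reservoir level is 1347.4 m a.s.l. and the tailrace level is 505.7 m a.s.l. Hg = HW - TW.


Hg = 1347.4 - 505.7 = 841.7000 m


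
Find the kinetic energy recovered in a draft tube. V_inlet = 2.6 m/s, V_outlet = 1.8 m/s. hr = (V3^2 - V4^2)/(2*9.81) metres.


hr = (2.6^2 - 1.8^2) / (2*9.81) = 0.1794 m


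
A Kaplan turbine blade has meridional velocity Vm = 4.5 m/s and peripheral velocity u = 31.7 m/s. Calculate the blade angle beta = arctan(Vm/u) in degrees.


beta = arctan(4.5 / 31.7) = 8.0795 degrees


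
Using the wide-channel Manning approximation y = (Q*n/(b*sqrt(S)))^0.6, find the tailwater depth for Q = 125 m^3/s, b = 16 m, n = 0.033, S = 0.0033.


y = (125 * 0.033 / (16 * 0.0033^0.5))^0.6 = 2.4617 m


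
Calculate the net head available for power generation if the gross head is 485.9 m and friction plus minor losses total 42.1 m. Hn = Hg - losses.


Hn = 485.9 - 42.1 = 443.8000 m


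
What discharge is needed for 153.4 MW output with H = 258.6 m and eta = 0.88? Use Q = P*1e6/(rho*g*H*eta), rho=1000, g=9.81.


Q = 153.4 * 1e6 / (1000 * 9.81 * 258.6 * 0.88) = 68.7140 m^3/s


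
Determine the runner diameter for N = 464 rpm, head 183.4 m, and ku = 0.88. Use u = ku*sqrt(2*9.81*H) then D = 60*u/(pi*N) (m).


u = 0.88 * sqrt(2*9.81*183.4) = 52.7876 m/s
D = 60 * 52.7876 / (pi * 464) = 2.1728 m


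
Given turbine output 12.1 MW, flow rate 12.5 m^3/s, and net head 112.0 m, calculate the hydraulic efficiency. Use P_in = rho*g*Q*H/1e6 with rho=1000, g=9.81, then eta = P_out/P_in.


P_in = 1000 * 9.81 * 12.5 * 112.0 / 1e6 = 13.7340 MW
eta = 12.1 / 13.7340 = 0.8810


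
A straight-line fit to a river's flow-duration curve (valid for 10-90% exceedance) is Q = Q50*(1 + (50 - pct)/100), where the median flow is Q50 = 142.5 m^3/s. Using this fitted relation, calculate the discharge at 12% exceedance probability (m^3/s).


Q = 142.5 * (1 + (50 - 12)/100) = 196.6500 m^3/s


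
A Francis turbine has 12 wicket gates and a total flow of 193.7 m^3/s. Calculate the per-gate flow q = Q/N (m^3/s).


q = 193.7 / 12 = 16.1417 m^3/s


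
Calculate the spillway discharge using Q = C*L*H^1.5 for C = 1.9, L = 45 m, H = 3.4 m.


Q = 1.9 * 45 * 3.4^1.5 = 536.0243 m^3/s


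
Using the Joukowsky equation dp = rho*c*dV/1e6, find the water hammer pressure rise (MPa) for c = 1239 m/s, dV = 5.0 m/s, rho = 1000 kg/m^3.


dp = 1000 * 1239 * 5.0 / 1e6 = 6.1950 MPa


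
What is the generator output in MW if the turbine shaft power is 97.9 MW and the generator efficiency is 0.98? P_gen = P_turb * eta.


P_gen = 97.9 * 0.98 = 95.9420 MW


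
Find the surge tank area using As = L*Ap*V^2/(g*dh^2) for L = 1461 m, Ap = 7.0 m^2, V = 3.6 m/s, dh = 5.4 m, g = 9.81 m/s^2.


As = 1461 * 7.0 * 3.6^2 / (9.81 * 5.4^2) = 463.3367 m^2


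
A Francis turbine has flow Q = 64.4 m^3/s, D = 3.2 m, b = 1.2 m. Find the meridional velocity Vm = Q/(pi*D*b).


Vm = 64.4 / (pi * 3.2 * 1.2) = 5.3383 m/s


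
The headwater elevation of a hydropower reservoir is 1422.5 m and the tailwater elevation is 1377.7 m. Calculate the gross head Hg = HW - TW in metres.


Hg = 1422.5 - 1377.7 = 44.8000 m


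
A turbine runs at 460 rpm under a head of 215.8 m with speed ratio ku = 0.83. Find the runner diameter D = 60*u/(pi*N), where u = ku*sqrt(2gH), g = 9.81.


u = 0.83 * sqrt(2*9.81*215.8) = 54.0074 m/s
D = 60 * 54.0074 / (pi * 460) = 2.2423 m


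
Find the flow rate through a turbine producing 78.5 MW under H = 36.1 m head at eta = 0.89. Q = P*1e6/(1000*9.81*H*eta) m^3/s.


Q = 78.5 * 1e6 / (1000 * 9.81 * 36.1 * 0.89) = 249.0597 m^3/s


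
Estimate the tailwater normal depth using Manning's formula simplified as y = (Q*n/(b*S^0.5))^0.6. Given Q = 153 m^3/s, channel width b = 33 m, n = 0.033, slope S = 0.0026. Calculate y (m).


y = (153 * 0.033 / (33 * 0.0026^0.5))^0.6 = 1.9334 m


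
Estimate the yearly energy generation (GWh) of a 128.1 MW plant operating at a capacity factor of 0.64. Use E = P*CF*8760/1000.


E = 128.1 * 0.64 * 8760 / 1000 = 718.1798 GWh


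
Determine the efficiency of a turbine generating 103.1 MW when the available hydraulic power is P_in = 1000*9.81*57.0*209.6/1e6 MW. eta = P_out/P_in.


P_in = 1000 * 9.81 * 57.0 * 209.6 / 1e6 = 117.2020 MW
eta = 103.1 / 117.2020 = 0.8797


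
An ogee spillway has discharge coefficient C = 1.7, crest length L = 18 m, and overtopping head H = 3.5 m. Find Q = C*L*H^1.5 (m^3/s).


Q = 1.7 * 18 * 3.5^1.5 = 200.3658 m^3/s


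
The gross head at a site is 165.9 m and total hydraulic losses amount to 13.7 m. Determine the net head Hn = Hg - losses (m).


Hn = 165.9 - 13.7 = 152.2000 m


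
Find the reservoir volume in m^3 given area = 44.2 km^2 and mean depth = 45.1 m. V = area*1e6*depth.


V = 44.2 * 1e6 * 45.1 = 1.9934e+09 m^3


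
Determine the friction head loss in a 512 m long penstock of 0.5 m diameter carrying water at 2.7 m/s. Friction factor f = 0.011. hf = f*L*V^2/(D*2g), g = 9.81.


hf = 0.011 * 512 * 2.7^2 / (0.5 * 2 * 9.81) = 4.1852 m


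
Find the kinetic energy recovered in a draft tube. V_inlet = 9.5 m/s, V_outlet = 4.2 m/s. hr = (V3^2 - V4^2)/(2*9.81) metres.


hr = (9.5^2 - 4.2^2) / (2*9.81) = 3.7008 m


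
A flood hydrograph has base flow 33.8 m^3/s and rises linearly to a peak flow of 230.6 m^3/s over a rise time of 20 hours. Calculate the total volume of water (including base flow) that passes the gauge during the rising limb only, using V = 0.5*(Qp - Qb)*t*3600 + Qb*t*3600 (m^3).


V = 0.5*(230.6 - 33.8)*20*3600 + 33.8*20*3600 = 9.5184e+06 m^3


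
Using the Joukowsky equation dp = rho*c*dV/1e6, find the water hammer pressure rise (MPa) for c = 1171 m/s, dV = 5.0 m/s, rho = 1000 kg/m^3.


dp = 1000 * 1171 * 5.0 / 1e6 = 5.8550 MPa


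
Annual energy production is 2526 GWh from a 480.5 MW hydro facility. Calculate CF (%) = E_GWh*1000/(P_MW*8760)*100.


CF = 2526 * 1000 / (480.5 * 8760) * 100 = 60.0117 %


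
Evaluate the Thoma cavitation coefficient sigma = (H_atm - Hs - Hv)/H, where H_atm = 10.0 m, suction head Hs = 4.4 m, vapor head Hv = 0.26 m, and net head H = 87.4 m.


sigma = (10.0 - 4.4 - 0.26) / 87.4 = 0.0611


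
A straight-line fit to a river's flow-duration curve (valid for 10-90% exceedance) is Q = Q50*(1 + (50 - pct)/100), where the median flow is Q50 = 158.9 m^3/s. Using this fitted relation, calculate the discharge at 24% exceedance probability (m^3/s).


Q = 158.9 * (1 + (50 - 24)/100) = 200.2140 m^3/s


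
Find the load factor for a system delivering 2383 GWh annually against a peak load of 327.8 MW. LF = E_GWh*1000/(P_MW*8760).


LF = 2383 * 1000 / (327.8 * 8760) = 0.8299


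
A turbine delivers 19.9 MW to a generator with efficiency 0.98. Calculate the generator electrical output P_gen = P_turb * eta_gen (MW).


P_gen = 19.9 * 0.98 = 19.5020 MW


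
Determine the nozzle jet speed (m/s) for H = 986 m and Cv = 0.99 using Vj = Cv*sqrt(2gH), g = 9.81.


Vj = 0.99 * sqrt(2*9.81*986) = 137.6966 m/s


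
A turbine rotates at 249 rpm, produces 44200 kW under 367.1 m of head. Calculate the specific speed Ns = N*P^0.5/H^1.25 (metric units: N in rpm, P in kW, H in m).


Ns = 249 * 44200^0.5 / 367.1^1.25 = 32.5784


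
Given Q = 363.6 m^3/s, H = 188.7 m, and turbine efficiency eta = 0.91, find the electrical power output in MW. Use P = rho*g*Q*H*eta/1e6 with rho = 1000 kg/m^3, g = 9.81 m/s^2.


P = 1000 * 9.81 * 363.6 * 188.7 * 0.91 / 1e6 = 612.5001 MW


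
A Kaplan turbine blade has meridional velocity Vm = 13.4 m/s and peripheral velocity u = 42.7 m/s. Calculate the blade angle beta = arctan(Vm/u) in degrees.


beta = arctan(13.4 / 42.7) = 17.4228 degrees


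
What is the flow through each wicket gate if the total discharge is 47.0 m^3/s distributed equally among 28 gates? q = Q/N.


q = 47.0 / 28 = 1.6786 m^3/s


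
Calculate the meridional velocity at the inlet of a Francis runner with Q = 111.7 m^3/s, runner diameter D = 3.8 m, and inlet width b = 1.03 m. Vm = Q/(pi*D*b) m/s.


Vm = 111.7 / (pi * 3.8 * 1.03) = 9.0841 m/s


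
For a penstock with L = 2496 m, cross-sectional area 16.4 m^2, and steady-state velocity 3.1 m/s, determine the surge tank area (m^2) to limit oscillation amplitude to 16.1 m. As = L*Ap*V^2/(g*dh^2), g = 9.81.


As = 2496 * 16.4 * 3.1^2 / (9.81 * 16.1^2) = 154.7003 m^2


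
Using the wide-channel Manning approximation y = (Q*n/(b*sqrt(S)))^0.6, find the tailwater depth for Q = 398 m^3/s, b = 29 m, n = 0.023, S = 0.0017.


y = (398 * 0.023 / (29 * 0.0017^0.5))^0.6 = 3.3915 m


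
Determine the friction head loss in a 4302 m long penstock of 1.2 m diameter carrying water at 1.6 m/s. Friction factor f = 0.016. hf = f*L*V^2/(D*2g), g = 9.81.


hf = 0.016 * 4302 * 1.6^2 / (1.2 * 2 * 9.81) = 7.4843 m


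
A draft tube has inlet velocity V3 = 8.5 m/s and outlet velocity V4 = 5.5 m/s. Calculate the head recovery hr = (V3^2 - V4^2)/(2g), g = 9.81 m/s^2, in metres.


hr = (8.5^2 - 5.5^2) / (2*9.81) = 2.1407 m


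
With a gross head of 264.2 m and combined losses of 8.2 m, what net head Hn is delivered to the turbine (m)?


Hn = 264.2 - 8.2 = 256.0000 m


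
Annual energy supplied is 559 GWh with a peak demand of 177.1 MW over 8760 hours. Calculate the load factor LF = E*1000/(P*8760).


LF = 559 * 1000 / (177.1 * 8760) = 0.3603


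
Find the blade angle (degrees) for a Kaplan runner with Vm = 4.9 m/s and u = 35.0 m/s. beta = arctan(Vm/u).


beta = arctan(4.9 / 35.0) = 7.9696 degrees


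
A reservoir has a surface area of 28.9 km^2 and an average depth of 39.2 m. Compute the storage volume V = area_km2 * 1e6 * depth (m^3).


V = 28.9 * 1e6 * 39.2 = 1.1329e+09 m^3


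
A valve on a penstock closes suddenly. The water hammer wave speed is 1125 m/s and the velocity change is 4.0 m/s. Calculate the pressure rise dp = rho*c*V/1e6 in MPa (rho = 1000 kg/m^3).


dp = 1000 * 1125 * 4.0 / 1e6 = 4.5000 MPa


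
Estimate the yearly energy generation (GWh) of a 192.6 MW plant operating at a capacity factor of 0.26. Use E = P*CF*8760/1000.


E = 192.6 * 0.26 * 8760 / 1000 = 438.6658 GWh


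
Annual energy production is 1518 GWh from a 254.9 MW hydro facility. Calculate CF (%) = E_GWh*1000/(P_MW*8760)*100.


CF = 1518 * 1000 / (254.9 * 8760) * 100 = 67.9826 %


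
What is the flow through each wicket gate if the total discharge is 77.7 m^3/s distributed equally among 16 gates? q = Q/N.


q = 77.7 / 16 = 4.8563 m^3/s


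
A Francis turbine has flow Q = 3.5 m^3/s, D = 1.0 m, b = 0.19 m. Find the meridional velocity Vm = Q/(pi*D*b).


Vm = 3.5 / (pi * 1.0 * 0.19) = 5.8636 m/s


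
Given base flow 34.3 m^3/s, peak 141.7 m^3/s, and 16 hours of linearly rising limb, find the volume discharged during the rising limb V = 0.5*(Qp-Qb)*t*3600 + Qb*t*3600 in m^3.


V = 0.5*(141.7 - 34.3)*16*3600 + 34.3*16*3600 = 5.0688e+06 m^3


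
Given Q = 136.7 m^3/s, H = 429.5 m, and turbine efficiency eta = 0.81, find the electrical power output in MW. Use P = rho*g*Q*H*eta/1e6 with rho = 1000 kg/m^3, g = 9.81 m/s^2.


P = 1000 * 9.81 * 136.7 * 429.5 * 0.81 / 1e6 = 466.5366 MW


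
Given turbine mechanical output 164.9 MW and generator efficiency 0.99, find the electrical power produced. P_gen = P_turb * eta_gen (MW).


P_gen = 164.9 * 0.99 = 163.2510 MW


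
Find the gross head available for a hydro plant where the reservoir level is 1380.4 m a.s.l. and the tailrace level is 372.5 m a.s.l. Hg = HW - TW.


Hg = 1380.4 - 372.5 = 1007.9000 m


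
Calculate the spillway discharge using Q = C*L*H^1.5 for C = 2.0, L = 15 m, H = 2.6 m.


Q = 2.0 * 15 * 2.6^1.5 = 125.7712 m^3/s


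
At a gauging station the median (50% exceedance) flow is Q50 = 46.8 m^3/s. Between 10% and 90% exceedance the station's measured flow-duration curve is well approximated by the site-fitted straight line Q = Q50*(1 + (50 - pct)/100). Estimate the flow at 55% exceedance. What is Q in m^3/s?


Q = 46.8 * (1 + (50 - 55)/100) = 44.4600 m^3/s


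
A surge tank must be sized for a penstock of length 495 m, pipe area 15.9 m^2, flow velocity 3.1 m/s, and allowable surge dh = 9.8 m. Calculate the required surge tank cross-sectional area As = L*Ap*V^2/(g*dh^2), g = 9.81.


As = 495 * 15.9 * 3.1^2 / (9.81 * 9.8^2) = 80.2795 m^2


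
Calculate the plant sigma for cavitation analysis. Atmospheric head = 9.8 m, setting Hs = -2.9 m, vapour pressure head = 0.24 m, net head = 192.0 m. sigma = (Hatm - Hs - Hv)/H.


sigma = (9.8 - (-2.9) - 0.24) / 192.0 = 0.0649


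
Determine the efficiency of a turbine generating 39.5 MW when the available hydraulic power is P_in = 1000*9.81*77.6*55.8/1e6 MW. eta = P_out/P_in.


P_in = 1000 * 9.81 * 77.6 * 55.8 / 1e6 = 42.4781 MW
eta = 39.5 / 42.4781 = 0.9299


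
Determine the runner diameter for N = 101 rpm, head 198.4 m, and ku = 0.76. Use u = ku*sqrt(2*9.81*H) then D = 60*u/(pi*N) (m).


u = 0.76 * sqrt(2*9.81*198.4) = 47.4170 m/s
D = 60 * 47.4170 / (pi * 101) = 8.9663 m


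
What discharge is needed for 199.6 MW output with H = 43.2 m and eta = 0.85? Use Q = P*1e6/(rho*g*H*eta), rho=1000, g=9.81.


Q = 199.6 * 1e6 / (1000 * 9.81 * 43.2 * 0.85) = 554.1009 m^3/s


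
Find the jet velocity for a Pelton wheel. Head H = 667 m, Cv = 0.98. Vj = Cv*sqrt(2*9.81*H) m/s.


Vj = 0.98 * sqrt(2*9.81*667) = 112.1085 m/s


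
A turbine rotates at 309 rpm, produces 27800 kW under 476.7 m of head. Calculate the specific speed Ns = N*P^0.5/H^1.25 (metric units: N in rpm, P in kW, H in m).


Ns = 309 * 27800^0.5 / 476.7^1.25 = 23.1299


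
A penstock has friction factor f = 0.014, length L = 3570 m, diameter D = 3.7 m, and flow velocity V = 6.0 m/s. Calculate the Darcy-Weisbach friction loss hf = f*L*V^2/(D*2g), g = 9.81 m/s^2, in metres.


hf = 0.014 * 3570 * 6.0^2 / (3.7 * 2 * 9.81) = 24.7855 m


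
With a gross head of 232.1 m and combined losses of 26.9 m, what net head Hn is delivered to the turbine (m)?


Hn = 232.1 - 26.9 = 205.2000 m


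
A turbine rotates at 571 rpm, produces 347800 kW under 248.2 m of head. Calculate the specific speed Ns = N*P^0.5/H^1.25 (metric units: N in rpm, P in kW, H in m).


Ns = 571 * 347800^0.5 / 248.2^1.25 = 341.8209


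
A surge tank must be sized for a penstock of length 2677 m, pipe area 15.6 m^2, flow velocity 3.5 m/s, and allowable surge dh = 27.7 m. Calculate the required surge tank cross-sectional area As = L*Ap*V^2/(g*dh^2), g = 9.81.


As = 2677 * 15.6 * 3.5^2 / (9.81 * 27.7^2) = 67.9642 m^2


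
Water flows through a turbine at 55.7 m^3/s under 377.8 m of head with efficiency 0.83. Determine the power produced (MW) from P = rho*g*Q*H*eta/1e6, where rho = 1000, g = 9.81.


P = 1000 * 9.81 * 55.7 * 377.8 * 0.83 / 1e6 = 171.3422 MW


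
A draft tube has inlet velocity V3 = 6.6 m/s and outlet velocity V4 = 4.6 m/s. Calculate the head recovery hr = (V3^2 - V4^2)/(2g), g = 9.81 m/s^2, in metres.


hr = (6.6^2 - 4.6^2) / (2*9.81) = 1.1417 m


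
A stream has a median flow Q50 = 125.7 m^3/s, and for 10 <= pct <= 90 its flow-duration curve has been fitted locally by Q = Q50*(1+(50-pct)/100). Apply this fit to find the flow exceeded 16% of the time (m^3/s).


Q = 125.7 * (1 + (50 - 16)/100) = 168.4380 m^3/s


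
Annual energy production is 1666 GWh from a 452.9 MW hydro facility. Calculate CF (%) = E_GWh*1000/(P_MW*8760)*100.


CF = 1666 * 1000 / (452.9 * 8760) * 100 = 41.9922 %


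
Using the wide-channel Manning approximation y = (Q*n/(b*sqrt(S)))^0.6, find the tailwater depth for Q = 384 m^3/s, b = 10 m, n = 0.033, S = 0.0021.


y = (384 * 0.033 / (10 * 0.0021^0.5))^0.6 = 7.3289 m


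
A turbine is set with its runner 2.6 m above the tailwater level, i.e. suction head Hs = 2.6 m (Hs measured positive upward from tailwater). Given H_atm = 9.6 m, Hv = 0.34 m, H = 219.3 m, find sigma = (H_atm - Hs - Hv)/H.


sigma = (9.6 - 2.6 - 0.34) / 219.3 = 0.0304


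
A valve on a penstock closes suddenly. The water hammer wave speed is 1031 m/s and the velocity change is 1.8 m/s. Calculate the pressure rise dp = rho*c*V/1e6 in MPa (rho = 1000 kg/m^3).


dp = 1000 * 1031 * 1.8 / 1e6 = 1.8558 MPa


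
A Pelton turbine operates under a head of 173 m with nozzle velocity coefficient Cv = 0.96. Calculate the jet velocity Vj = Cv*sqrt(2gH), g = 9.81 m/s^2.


Vj = 0.96 * sqrt(2*9.81*173) = 55.9299 m/s


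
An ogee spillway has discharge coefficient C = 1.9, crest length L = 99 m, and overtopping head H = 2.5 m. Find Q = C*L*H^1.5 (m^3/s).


Q = 1.9 * 99 * 2.5^1.5 = 743.5305 m^3/s


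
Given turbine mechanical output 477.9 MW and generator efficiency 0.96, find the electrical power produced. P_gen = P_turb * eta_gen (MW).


P_gen = 477.9 * 0.96 = 458.7840 MW


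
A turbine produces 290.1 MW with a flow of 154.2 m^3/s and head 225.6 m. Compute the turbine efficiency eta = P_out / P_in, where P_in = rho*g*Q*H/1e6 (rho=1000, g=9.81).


P_in = 1000 * 9.81 * 154.2 * 225.6 / 1e6 = 341.2656 MW
eta = 290.1 / 341.2656 = 0.8501
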